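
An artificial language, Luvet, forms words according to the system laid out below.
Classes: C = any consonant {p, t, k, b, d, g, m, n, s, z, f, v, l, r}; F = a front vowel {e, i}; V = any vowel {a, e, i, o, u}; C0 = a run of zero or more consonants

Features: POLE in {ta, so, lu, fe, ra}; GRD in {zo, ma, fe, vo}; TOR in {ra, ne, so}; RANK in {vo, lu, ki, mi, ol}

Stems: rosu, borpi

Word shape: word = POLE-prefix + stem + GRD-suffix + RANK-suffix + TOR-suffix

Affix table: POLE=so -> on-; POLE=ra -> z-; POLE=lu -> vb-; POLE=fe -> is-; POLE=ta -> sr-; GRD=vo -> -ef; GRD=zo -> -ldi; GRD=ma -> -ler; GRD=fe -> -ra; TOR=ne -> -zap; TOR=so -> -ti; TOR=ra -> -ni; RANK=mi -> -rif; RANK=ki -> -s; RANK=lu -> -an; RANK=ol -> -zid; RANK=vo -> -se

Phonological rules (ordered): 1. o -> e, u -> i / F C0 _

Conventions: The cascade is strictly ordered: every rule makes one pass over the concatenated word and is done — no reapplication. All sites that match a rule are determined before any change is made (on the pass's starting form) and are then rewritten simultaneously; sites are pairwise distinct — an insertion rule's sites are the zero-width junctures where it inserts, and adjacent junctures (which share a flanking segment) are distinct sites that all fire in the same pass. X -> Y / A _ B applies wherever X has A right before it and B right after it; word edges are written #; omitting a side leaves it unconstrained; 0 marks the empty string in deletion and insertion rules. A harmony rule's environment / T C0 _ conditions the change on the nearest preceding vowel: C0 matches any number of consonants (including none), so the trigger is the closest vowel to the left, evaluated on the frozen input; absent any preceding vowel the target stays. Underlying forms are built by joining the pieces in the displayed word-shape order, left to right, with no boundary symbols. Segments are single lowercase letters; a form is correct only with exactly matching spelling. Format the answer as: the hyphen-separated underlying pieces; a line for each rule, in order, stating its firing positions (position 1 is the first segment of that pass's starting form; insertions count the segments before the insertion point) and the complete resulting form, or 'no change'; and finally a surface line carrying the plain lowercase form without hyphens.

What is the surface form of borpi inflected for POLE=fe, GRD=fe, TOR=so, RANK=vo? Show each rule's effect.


underlying: is-borpi-ra-se-ti
1. o -> e, u -> i / F C0 _: fires at position(s) 4: isberpiraseti
surface: isberpiraseti


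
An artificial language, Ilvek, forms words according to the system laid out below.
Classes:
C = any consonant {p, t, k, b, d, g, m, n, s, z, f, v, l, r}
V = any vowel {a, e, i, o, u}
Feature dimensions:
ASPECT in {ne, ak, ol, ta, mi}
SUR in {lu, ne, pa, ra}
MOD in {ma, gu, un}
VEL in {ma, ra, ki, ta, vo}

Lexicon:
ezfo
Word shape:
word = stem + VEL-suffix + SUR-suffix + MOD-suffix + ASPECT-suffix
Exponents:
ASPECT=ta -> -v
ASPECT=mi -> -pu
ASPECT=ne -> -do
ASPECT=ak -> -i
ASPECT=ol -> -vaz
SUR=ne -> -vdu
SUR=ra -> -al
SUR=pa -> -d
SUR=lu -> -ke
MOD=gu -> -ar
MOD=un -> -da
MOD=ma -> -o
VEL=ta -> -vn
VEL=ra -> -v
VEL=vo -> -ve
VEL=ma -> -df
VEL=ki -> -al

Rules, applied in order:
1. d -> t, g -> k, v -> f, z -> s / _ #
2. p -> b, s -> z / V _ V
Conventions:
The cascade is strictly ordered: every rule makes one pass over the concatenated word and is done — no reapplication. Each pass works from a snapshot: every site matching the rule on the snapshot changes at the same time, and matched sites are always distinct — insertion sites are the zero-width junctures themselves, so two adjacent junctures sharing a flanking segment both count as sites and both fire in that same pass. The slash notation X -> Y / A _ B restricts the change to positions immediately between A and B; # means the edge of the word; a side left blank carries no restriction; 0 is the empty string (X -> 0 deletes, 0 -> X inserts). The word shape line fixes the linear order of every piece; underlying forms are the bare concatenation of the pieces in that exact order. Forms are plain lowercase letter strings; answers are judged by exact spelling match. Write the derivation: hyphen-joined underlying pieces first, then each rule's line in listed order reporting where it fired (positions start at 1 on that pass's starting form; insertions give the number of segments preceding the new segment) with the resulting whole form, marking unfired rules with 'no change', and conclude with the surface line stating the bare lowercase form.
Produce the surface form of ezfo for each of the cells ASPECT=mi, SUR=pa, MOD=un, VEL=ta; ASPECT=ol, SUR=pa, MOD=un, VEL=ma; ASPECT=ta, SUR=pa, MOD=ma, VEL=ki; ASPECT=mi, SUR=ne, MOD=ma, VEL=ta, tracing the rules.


cell ASPECT=mi, SUR=pa, MOD=un, VEL=ta:
underlying: ezfo-vn-d-da-pu
1. d -> t, g -> k, v -> f, z -> s / _ #: no change
2. p -> b, s -> z / V _ V: fires at position(s) 10: ezfovnddabu
surface: ezfovnddabu

cell ASPECT=ol, SUR=pa, MOD=un, VEL=ma:
underlying: ezfo-df-d-da-vaz
1. d -> t, g -> k, v -> f, z -> s / _ #: fires at position(s) 12: ezfodfddavas
2. p -> b, s -> z / V _ V: no change
surface: ezfodfddavas

cell ASPECT=ta, SUR=pa, MOD=ma, VEL=ki:
underlying: ezfo-al-d-o-v
1. d -> t, g -> k, v -> f, z -> s / _ #: fires at position(s) 9: ezfoaldof
2. p -> b, s -> z / V _ V: no change
surface: ezfoaldof

cell ASPECT=mi, SUR=ne, MOD=ma, VEL=ta:
underlying: ezfo-vn-vdu-o-pu
1. d -> t, g -> k, v -> f, z -> s / _ #: no change
2. p -> b, s -> z / V _ V: fires at position(s) 11: ezfovnvduobu
surface: ezfovnvduobu


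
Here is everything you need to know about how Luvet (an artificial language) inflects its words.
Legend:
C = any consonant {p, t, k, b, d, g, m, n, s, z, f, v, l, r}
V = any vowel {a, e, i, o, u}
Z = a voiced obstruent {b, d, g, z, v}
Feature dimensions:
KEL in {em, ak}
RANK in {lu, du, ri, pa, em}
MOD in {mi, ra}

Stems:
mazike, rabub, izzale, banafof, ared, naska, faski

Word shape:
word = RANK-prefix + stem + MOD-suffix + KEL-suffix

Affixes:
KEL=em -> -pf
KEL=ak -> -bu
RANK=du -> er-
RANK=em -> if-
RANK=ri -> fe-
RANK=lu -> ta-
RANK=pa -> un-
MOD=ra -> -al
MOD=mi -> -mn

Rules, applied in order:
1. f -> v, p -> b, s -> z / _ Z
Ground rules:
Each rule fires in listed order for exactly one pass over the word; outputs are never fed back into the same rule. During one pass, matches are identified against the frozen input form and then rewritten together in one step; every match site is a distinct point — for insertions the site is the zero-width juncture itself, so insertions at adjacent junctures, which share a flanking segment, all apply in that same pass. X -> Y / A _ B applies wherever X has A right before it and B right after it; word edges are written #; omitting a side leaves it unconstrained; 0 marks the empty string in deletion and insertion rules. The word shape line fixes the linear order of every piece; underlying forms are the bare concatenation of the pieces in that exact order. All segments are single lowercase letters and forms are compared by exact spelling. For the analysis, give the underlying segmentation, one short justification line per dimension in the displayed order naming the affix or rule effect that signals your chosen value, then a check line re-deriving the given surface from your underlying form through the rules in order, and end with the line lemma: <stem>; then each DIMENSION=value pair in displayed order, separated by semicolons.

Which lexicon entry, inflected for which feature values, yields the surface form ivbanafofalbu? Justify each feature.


underlying: if-banafof-al-bu
KEL=ak - signalled by the affix -bu
RANK=em - signalled by the affix if-
MOD=ra - signalled by the affix -al
check: ifbanafofalbu -> ivbanafofalbu
lemma: banafof; KEL=ak; RANK=em; MOD=ra


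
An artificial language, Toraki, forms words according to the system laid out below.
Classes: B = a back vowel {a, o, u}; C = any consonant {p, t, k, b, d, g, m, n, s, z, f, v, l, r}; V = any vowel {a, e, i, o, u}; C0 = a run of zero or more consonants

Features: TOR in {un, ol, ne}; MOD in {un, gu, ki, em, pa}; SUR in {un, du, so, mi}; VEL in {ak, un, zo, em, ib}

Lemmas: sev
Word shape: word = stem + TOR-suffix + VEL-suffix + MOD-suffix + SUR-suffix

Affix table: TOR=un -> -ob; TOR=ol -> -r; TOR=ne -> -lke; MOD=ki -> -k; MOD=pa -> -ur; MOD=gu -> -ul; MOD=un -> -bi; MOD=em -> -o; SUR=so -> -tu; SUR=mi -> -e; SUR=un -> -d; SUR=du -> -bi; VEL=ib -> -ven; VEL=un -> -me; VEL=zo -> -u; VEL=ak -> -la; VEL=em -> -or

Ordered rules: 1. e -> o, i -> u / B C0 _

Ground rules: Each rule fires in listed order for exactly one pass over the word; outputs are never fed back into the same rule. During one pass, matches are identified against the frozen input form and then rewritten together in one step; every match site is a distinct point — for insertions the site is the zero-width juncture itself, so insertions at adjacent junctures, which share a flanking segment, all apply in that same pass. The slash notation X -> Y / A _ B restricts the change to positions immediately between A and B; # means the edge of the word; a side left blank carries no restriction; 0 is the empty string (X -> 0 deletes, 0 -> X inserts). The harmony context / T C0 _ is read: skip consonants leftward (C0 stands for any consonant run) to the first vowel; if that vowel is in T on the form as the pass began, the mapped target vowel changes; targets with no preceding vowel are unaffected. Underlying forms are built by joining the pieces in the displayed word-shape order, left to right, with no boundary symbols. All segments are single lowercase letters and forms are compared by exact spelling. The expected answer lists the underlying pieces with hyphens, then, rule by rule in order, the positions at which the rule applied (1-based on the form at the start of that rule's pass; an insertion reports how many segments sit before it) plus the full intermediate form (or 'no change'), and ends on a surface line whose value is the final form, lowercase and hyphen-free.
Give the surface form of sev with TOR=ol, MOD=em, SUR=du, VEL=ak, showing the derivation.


underlying: sev-r-la-o-bi
1. e -> o, i -> u / B C0 _: fires at position(s) 9: sevrlaobu
surface: sevrlaobu


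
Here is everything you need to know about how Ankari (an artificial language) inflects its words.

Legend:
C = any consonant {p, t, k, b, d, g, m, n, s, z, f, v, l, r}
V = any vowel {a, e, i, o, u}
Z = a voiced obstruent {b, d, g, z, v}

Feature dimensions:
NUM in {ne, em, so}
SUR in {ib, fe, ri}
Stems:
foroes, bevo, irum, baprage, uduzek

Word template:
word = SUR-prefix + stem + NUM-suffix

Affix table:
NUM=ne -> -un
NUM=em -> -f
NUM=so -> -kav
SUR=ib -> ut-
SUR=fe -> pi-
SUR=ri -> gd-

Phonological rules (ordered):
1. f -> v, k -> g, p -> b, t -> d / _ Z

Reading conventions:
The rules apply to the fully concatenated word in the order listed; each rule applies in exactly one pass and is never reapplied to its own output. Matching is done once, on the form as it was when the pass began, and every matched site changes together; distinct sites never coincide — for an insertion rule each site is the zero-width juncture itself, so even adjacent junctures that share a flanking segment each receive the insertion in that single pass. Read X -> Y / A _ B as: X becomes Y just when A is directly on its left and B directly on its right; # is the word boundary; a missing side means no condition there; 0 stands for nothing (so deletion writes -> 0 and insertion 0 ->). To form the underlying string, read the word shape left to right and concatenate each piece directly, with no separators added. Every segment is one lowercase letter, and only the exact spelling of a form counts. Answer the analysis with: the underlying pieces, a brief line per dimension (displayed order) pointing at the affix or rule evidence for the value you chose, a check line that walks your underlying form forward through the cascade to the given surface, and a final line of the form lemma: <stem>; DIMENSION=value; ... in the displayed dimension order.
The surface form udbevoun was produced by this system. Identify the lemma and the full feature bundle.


underlying: ut-bevo-un
NUM=ne - signalled by the affix -un
SUR=ib - signalled by the affix ut-
check: utbevoun -> udbevoun
lemma: bevo; NUM=ne; SUR=ib


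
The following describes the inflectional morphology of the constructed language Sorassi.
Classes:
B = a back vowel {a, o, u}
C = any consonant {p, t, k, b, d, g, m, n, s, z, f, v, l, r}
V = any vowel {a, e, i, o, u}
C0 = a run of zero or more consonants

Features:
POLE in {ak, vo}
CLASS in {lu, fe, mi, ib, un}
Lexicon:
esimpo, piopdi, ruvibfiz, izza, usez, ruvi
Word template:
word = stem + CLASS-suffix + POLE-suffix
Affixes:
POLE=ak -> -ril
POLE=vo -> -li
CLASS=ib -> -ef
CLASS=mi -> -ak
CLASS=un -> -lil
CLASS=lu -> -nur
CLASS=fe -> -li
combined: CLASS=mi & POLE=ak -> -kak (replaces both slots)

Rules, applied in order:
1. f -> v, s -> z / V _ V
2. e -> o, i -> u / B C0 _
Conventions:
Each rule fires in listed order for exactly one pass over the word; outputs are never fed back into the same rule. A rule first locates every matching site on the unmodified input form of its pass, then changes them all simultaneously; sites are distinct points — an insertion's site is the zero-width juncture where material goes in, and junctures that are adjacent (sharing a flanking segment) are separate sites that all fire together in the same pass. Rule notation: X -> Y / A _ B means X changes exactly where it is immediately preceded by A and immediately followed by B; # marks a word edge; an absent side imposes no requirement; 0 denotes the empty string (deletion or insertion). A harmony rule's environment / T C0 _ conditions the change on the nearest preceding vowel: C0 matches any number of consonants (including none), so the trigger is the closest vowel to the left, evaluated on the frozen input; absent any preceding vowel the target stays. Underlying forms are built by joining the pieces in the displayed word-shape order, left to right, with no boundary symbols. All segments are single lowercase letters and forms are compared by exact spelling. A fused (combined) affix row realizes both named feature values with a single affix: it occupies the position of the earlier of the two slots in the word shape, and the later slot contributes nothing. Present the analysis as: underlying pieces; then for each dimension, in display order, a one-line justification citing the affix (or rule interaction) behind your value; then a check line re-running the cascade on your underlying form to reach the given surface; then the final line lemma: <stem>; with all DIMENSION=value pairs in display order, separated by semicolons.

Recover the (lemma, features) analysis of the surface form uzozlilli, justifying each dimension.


underlying: usez-lil-li
POLE=vo - signalled by the affix -li
CLASS=un - signalled by the affix -lil
check: usezlilli -> uzezlilli -> uzozlilli
lemma: usez; POLE=vo; CLASS=un


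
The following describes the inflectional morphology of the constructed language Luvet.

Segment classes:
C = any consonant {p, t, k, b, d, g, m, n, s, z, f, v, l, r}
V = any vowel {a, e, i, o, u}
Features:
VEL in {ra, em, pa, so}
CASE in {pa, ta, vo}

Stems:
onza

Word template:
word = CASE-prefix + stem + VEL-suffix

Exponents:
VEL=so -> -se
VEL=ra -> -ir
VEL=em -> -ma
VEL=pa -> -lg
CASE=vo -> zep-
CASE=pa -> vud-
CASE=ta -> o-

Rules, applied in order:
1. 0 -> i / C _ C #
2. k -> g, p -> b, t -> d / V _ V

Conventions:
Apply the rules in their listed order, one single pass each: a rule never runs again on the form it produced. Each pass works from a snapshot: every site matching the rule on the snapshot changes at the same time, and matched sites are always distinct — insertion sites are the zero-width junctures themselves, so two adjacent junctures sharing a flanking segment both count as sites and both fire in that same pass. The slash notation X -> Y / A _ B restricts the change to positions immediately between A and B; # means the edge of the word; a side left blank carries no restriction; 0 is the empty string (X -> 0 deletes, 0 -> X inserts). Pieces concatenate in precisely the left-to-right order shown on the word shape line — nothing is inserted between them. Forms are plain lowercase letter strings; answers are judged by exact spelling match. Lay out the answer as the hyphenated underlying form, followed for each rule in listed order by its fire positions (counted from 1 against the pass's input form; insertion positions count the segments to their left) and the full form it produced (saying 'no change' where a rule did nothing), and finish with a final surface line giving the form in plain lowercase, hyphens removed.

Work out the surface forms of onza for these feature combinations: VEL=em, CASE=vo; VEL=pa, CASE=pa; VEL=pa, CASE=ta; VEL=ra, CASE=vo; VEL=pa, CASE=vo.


cell VEL=em, CASE=vo:
underlying: zep-onza-ma
1. 0 -> i / C _ C #: no change
2. k -> g, p -> b, t -> d / V _ V: fires at position(s) 3: zebonzama
surface: zebonzama

cell VEL=pa, CASE=pa:
underlying: vud-onza-lg
1. 0 -> i / C _ C #: inserts after position(s) 8: vudonzalig
2. k -> g, p -> b, t -> d / V _ V: no change
surface: vudonzalig

cell VEL=pa, CASE=ta:
underlying: o-onza-lg
1. 0 -> i / C _ C #: inserts after position(s) 6: oonzalig
2. k -> g, p -> b, t -> d / V _ V: no change
surface: oonzalig

cell VEL=ra, CASE=vo:
underlying: zep-onza-ir
1. 0 -> i / C _ C #: no change
2. k -> g, p -> b, t -> d / V _ V: fires at position(s) 3: zebonzair
surface: zebonzair

cell VEL=pa, CASE=vo:
underlying: zep-onza-lg
1. 0 -> i / C _ C #: inserts after position(s) 8: zeponzalig
2. k -> g, p -> b, t -> d / V _ V: fires at position(s) 3: zebonzalig
surface: zebonzalig


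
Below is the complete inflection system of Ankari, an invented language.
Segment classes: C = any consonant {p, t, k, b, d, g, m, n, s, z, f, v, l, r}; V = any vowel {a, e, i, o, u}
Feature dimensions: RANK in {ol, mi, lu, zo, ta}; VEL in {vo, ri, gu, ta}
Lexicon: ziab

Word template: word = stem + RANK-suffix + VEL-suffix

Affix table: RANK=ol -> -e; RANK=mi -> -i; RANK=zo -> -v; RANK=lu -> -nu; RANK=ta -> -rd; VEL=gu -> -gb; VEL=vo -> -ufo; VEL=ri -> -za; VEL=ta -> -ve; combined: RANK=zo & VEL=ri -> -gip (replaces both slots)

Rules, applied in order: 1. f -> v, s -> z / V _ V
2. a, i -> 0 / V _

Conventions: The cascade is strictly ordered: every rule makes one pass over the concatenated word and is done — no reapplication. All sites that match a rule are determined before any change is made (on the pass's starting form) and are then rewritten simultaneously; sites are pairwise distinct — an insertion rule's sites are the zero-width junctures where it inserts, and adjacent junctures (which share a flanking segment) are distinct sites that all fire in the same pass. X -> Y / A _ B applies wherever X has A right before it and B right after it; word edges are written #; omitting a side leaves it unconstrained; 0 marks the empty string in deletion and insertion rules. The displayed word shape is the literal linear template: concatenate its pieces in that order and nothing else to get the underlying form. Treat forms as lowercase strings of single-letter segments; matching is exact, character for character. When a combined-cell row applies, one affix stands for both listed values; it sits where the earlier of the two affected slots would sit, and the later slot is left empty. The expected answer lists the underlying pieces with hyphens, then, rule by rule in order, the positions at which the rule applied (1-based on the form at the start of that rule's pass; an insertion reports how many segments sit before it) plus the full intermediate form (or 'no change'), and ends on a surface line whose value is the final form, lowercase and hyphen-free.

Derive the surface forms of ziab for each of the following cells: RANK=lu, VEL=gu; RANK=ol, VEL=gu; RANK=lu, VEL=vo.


cell RANK=lu, VEL=gu:
underlying: ziab-nu-gb
1. f -> v, s -> z / V _ V: no change
2. a, i -> 0 / V _: fires at position(s) 3: zibnugb
surface: zibnugb

cell RANK=ol, VEL=gu:
underlying: ziab-e-gb
1. f -> v, s -> z / V _ V: no change
2. a, i -> 0 / V _: fires at position(s) 3: zibegb
surface: zibegb

cell RANK=lu, VEL=vo:
underlying: ziab-nu-ufo
1. f -> v, s -> z / V _ V: fires at position(s) 8: ziabnuuvo
2. a, i -> 0 / V _: fires at position(s) 3: zibnuuvo
surface: zibnuuvo


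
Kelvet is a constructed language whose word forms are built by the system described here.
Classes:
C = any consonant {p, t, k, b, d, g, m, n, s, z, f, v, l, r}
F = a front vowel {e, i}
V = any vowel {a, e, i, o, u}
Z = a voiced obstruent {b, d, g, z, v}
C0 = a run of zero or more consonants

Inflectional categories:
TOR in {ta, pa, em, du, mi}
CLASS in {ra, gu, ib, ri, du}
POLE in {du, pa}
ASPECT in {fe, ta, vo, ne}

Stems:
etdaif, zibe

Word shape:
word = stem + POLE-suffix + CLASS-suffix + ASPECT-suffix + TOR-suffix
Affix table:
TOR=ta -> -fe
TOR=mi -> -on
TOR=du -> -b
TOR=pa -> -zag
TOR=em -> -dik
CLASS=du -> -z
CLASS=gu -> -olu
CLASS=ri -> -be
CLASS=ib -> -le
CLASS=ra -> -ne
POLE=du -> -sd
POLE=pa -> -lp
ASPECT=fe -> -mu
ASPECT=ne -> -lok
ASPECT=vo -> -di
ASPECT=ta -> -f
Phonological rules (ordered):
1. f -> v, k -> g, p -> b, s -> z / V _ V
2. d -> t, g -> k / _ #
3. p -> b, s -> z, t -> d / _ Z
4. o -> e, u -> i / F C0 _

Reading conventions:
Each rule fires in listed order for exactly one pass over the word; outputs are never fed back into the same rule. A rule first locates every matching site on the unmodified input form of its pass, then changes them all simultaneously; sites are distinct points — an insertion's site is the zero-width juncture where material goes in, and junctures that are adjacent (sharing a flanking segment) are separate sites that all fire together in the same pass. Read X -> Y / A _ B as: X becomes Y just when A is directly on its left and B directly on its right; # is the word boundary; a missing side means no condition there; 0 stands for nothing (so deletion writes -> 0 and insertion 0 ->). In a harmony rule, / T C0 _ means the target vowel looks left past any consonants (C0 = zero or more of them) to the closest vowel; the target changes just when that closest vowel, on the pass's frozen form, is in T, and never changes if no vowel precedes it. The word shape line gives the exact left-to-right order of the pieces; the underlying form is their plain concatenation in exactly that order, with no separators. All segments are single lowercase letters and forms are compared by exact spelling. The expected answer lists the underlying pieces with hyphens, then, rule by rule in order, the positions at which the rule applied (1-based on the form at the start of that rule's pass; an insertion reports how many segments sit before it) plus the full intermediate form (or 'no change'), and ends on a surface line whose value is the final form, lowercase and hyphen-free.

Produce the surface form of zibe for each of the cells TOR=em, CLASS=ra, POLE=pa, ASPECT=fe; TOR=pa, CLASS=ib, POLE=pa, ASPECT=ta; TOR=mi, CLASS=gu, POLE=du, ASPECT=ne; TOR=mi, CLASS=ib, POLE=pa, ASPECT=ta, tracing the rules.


cell TOR=em, CLASS=ra, POLE=pa, ASPECT=fe:
underlying: zibe-lp-ne-mu-dik
1. f -> v, k -> g, p -> b, s -> z / V _ V: no change
2. d -> t, g -> k / _ #: no change
3. p -> b, s -> z, t -> d / _ Z: no change
4. o -> e, u -> i / F C0 _: fires at position(s) 10: zibelpnemidik
surface: zibelpnemidik

cell TOR=pa, CLASS=ib, POLE=pa, ASPECT=ta:
underlying: zibe-lp-le-f-zag
1. f -> v, k -> g, p -> b, s -> z / V _ V: no change
2. d -> t, g -> k / _ #: fires at position(s) 12: zibelplefzak
3. p -> b, s -> z, t -> d / _ Z: no change
4. o -> e, u -> i / F C0 _: no change
surface: zibelplefzak

cell TOR=mi, CLASS=gu, POLE=du, ASPECT=ne:
underlying: zibe-sd-olu-lok-on
1. f -> v, k -> g, p -> b, s -> z / V _ V: fires at position(s) 12: zibesdolulogon
2. d -> t, g -> k / _ #: no change
3. p -> b, s -> z, t -> d / _ Z: fires at position(s) 5: zibezdolulogon
4. o -> e, u -> i / F C0 _: fires at position(s) 7: zibezdelulogon
surface: zibezdelulogon

cell TOR=mi, CLASS=ib, POLE=pa, ASPECT=ta:
underlying: zibe-lp-le-f-on
1. f -> v, k -> g, p -> b, s -> z / V _ V: fires at position(s) 9: zibelplevon
2. d -> t, g -> k / _ #: no change
3. p -> b, s -> z, t -> d / _ Z: no change
4. o -> e, u -> i / F C0 _: fires at position(s) 10: zibelpleven
surface: zibelpleven


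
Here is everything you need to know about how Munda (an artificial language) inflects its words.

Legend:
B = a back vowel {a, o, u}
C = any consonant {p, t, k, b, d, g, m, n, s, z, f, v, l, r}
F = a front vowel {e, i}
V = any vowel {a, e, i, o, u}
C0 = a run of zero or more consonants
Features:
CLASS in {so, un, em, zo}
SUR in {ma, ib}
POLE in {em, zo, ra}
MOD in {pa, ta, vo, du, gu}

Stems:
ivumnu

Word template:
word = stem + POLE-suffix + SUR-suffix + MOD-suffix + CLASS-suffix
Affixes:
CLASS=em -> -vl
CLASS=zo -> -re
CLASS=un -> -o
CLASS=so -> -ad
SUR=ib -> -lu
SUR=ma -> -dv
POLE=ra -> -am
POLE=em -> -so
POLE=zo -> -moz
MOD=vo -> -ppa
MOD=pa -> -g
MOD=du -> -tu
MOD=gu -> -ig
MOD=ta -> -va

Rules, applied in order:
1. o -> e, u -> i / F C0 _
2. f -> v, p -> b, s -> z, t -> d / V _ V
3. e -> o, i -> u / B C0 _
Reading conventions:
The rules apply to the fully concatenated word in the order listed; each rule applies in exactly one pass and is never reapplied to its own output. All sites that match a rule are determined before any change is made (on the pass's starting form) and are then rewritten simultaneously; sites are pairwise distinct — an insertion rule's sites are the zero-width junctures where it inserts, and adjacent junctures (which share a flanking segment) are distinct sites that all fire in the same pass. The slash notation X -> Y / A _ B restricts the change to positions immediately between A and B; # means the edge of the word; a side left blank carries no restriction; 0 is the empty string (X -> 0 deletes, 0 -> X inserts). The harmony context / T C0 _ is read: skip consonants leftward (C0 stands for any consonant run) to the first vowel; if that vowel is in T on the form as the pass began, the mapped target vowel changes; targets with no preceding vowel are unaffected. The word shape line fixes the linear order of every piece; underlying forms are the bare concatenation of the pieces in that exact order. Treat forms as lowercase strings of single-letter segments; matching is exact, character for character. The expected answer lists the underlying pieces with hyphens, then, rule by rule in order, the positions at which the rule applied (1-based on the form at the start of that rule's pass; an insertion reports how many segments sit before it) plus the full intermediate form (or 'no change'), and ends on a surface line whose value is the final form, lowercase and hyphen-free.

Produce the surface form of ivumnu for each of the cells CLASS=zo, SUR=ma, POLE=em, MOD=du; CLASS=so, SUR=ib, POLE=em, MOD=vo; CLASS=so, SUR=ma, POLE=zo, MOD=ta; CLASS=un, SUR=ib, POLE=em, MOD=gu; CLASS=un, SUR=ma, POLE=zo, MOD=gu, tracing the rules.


cell CLASS=zo, SUR=ma, POLE=em, MOD=du:
underlying: ivumnu-so-dv-tu-re
1. o -> e, u -> i / F C0 _: fires at position(s) 3: ivimnusodvture
2. f -> v, p -> b, s -> z, t -> d / V _ V: fires at position(s) 7: ivimnuzodvture
3. e -> o, i -> u / B C0 _: fires at position(s) 14: ivimnuzodvturo
surface: ivimnuzodvturo

cell CLASS=so, SUR=ib, POLE=em, MOD=vo:
underlying: ivumnu-so-lu-ppa-ad
1. o -> e, u -> i / F C0 _: fires at position(s) 3: ivimnusoluppaad
2. f -> v, p -> b, s -> z, t -> d / V _ V: fires at position(s) 7: ivimnuzoluppaad
3. e -> o, i -> u / B C0 _: no change
surface: ivimnuzoluppaad

cell CLASS=so, SUR=ma, POLE=zo, MOD=ta:
underlying: ivumnu-moz-dv-va-ad
1. o -> e, u -> i / F C0 _: fires at position(s) 3: ivimnumozdvvaad
2. f -> v, p -> b, s -> z, t -> d / V _ V: no change
3. e -> o, i -> u / B C0 _: no change
surface: ivimnumozdvvaad

cell CLASS=un, SUR=ib, POLE=em, MOD=gu:
underlying: ivumnu-so-lu-ig-o
1. o -> e, u -> i / F C0 _: fires at position(s) 3, 13: ivimnusoluige
2. f -> v, p -> b, s -> z, t -> d / V _ V: fires at position(s) 7: ivimnuzoluige
3. e -> o, i -> u / B C0 _: fires at position(s) 11: ivimnuzoluuge
surface: ivimnuzoluuge

cell CLASS=un, SUR=ma, POLE=zo, MOD=gu:
underlying: ivumnu-moz-dv-ig-o
1. o -> e, u -> i / F C0 _: fires at position(s) 3, 14: ivimnumozdvige
2. f -> v, p -> b, s -> z, t -> d / V _ V: no change
3. e -> o, i -> u / B C0 _: fires at position(s) 12: ivimnumozdvuge
surface: ivimnumozdvuge


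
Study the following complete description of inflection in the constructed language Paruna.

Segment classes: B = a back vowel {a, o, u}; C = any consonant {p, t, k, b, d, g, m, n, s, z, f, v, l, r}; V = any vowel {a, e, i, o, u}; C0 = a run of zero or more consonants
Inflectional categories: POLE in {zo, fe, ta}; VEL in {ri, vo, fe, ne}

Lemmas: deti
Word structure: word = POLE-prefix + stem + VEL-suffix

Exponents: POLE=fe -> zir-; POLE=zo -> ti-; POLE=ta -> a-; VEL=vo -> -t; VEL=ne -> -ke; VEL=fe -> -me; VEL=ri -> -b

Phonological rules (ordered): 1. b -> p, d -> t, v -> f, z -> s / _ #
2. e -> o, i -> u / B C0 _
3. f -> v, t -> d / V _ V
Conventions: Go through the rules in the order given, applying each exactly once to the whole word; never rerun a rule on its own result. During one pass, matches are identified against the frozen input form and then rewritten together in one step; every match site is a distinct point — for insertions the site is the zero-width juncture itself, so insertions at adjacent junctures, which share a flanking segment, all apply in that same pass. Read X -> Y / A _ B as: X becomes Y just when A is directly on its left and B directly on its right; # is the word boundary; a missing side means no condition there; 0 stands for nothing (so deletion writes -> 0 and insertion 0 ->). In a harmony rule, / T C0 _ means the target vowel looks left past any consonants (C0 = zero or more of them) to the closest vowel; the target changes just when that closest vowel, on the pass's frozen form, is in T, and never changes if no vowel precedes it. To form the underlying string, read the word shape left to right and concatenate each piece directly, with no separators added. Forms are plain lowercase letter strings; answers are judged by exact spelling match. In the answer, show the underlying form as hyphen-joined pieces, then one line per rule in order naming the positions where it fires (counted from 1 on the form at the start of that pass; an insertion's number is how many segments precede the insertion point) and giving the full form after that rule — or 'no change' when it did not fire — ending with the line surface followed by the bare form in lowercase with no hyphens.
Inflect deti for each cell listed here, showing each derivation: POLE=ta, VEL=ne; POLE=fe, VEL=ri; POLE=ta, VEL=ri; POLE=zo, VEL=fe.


cell POLE=ta, VEL=ne:
underlying: a-deti-ke
1. b -> p, d -> t, v -> f, z -> s / _ #: no change
2. e -> o, i -> u / B C0 _: fires at position(s) 3: adotike
3. f -> v, t -> d / V _ V: fires at position(s) 4: adodike
surface: adodike

cell POLE=fe, VEL=ri:
underlying: zir-deti-b
1. b -> p, d -> t, v -> f, z -> s / _ #: fires at position(s) 8: zirdetip
2. e -> o, i -> u / B C0 _: no change
3. f -> v, t -> d / V _ V: fires at position(s) 6: zirdedip
surface: zirdedip

cell POLE=ta, VEL=ri:
underlying: a-deti-b
1. b -> p, d -> t, v -> f, z -> s / _ #: fires at position(s) 6: adetip
2. e -> o, i -> u / B C0 _: fires at position(s) 3: adotip
3. f -> v, t -> d / V _ V: fires at position(s) 4: adodip
surface: adodip

cell POLE=zo, VEL=fe:
underlying: ti-deti-me
1. b -> p, d -> t, v -> f, z -> s / _ #: no change
2. e -> o, i -> u / B C0 _: no change
3. f -> v, t -> d / V _ V: fires at position(s) 5: tidedime
surface: tidedime


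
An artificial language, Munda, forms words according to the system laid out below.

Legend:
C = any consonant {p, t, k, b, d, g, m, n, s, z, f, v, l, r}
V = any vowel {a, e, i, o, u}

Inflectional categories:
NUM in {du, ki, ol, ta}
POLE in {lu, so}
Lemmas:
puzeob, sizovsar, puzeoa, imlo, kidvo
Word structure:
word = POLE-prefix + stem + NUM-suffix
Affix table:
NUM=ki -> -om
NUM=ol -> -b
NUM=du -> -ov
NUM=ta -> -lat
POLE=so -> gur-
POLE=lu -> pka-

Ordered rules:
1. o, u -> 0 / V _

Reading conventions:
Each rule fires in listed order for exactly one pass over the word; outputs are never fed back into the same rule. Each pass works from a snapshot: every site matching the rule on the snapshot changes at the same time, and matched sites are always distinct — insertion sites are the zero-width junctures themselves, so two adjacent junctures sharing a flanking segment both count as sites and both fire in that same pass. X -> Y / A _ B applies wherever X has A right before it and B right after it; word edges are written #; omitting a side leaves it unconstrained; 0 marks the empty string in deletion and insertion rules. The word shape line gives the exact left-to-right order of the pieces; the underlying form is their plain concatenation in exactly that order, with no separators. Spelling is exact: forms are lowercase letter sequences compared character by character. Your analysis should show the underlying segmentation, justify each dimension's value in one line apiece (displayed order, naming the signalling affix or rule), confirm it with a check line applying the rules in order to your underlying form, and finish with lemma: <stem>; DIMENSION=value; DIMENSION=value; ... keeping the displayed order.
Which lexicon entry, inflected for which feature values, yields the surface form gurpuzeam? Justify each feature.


underlying: gur-puzeoa-om
NUM=ki - signalled by the affix -om
POLE=so - signalled by the affix gur-
check: gurpuzeoaom -> gurpuzeam
lemma: puzeoa; NUM=ki; POLE=so


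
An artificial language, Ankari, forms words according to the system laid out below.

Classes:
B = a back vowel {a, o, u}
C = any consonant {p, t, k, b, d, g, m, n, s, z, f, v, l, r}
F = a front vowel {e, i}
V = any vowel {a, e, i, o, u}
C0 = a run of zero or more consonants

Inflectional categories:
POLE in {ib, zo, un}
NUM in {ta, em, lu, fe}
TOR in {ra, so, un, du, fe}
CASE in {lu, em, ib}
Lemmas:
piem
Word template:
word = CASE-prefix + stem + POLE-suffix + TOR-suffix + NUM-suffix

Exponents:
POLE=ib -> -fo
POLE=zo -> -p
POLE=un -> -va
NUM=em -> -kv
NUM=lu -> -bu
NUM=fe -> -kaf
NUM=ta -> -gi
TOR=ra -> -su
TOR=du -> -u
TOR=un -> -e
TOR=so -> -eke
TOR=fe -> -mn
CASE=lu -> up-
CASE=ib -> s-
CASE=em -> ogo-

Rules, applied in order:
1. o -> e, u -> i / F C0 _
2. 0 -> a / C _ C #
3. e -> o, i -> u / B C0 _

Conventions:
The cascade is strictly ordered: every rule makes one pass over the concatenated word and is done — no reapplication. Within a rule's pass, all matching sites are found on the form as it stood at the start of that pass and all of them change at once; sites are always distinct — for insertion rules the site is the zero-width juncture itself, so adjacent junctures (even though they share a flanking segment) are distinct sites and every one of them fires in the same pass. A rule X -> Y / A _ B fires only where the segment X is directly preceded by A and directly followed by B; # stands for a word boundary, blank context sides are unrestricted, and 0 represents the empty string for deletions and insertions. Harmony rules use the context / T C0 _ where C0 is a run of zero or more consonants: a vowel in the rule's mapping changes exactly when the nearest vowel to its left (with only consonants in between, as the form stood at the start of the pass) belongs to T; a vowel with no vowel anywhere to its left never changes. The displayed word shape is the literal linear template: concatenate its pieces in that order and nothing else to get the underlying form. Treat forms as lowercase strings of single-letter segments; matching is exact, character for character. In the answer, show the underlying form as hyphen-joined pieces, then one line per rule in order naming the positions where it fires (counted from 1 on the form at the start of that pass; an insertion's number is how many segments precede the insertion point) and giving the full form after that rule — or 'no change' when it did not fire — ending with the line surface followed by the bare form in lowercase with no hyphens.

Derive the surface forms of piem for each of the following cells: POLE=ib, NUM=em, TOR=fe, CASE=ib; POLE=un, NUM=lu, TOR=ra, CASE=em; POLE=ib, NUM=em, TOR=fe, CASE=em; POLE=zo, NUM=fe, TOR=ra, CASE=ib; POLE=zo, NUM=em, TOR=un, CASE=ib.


cell POLE=ib, NUM=em, TOR=fe, CASE=ib:
underlying: s-piem-fo-mn-kv
1. o -> e, u -> i / F C0 _: fires at position(s) 7: spiemfemnkv
2. 0 -> a / C _ C #: inserts after position(s) 10: spiemfemnkav
3. e -> o, i -> u / B C0 _: no change
surface: spiemfemnkav

cell POLE=un, NUM=lu, TOR=ra, CASE=em:
underlying: ogo-piem-va-su-bu
1. o -> e, u -> i / F C0 _: no change
2. 0 -> a / C _ C #: no change
3. e -> o, i -> u / B C0 _: fires at position(s) 5: ogopuemvasubu
surface: ogopuemvasubu

cell POLE=ib, NUM=em, TOR=fe, CASE=em:
underlying: ogo-piem-fo-mn-kv
1. o -> e, u -> i / F C0 _: fires at position(s) 9: ogopiemfemnkv
2. 0 -> a / C _ C #: inserts after position(s) 12: ogopiemfemnkav
3. e -> o, i -> u / B C0 _: fires at position(s) 5: ogopuemfemnkav
surface: ogopuemfemnkav

cell POLE=zo, NUM=fe, TOR=ra, CASE=ib:
underlying: s-piem-p-su-kaf
1. o -> e, u -> i / F C0 _: fires at position(s) 8: spiempsikaf
2. 0 -> a / C _ C #: no change
3. e -> o, i -> u / B C0 _: no change
surface: spiempsikaf

cell POLE=zo, NUM=em, TOR=un, CASE=ib:
underlying: s-piem-p-e-kv
1. o -> e, u -> i / F C0 _: no change
2. 0 -> a / C _ C #: inserts after position(s) 8: spiempekav
3. e -> o, i -> u / B C0 _: no change
surface: spiempekav


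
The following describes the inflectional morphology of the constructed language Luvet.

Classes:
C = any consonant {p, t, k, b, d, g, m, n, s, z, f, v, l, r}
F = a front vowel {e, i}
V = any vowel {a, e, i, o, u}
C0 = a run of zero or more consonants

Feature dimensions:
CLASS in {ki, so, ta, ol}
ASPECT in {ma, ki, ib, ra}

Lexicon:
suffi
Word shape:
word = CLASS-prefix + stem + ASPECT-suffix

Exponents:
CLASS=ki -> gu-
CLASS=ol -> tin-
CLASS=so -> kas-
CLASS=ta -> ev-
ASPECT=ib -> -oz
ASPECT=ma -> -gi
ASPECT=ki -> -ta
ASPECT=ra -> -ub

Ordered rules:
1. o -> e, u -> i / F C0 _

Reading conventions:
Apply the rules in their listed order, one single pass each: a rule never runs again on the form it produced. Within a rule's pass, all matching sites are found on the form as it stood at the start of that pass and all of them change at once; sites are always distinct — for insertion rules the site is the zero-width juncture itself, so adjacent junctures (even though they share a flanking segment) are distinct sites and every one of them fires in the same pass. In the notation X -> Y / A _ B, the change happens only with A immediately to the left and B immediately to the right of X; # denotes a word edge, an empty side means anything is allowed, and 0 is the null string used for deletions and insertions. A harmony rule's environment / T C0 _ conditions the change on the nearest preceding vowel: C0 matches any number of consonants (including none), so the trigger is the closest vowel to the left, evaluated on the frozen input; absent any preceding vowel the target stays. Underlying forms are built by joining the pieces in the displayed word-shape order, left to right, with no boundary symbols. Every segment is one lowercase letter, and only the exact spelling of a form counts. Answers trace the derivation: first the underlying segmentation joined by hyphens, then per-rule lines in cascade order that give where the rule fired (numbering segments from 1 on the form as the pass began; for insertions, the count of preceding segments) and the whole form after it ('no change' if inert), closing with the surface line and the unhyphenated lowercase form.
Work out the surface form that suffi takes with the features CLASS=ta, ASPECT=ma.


underlying: ev-suffi-gi
1. o -> e, u -> i / F C0 _: fires at position(s) 4: evsiffigi
surface: evsiffigi


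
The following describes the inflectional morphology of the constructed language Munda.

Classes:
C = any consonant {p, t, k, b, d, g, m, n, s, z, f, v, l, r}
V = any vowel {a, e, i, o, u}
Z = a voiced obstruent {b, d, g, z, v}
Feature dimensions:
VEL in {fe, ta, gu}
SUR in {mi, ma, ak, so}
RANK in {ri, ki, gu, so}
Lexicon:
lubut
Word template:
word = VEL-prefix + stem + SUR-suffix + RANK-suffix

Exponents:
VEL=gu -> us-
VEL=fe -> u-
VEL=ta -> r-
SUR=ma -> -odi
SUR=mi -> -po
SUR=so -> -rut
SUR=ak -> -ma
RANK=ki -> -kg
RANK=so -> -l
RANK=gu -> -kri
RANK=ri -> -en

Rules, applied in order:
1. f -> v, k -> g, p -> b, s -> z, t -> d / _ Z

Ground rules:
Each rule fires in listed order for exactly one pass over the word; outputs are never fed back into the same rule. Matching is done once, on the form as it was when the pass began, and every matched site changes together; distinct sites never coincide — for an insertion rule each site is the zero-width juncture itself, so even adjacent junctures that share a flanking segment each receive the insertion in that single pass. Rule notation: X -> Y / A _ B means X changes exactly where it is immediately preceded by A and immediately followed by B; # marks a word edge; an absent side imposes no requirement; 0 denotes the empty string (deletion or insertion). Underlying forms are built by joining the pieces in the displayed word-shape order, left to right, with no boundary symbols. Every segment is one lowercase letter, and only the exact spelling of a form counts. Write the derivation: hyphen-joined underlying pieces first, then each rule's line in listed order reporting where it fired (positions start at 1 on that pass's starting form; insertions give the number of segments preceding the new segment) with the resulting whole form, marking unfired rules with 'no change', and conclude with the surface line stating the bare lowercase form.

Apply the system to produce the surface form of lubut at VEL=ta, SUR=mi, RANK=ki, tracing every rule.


underlying: r-lubut-po-kg
1. f -> v, k -> g, p -> b, s -> z, t -> d / _ Z: fires at position(s) 9: rlubutpogg
surface: rlubutpogg
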